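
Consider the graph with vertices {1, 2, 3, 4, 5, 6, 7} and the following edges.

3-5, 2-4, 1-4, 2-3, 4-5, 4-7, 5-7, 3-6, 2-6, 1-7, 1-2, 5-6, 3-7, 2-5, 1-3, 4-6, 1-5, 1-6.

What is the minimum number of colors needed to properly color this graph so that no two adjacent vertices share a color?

5

1, 2, 4, 5, 6 form a clique, so at least 5 colors are needed.
5 colors suffice: color red → {5}; color blue → {1}; color green → {6, 7}; color yellow → {2}; color purple → {3, 4}. Every edge joins two different colors.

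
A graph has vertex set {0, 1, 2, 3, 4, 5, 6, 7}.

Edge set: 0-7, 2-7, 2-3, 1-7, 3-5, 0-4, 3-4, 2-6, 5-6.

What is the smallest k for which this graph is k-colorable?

3

The cycle 7-2-3-4-0-7 has odd length 5, so it cannot be 2-colored; at least 3 colors are needed.
3 colors suffice: color a → {3, 6, 7}; color b → {0, 1, 2, 5}; color c → {4}. Each edge has distinct colors on its endpoints.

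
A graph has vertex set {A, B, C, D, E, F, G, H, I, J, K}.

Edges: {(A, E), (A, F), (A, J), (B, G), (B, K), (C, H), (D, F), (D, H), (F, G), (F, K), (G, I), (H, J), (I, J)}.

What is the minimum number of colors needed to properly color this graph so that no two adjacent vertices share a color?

3

The cycle A-J-H-D-F-A has odd length 5, so it cannot be 2-colored; at least 3 colors are needed.
3 colors suffice: color red → {B, E, F, H, I}; color blue → {C, D, G, J, K}; color green → {A}. Each edge has distinct colors on its endpoints.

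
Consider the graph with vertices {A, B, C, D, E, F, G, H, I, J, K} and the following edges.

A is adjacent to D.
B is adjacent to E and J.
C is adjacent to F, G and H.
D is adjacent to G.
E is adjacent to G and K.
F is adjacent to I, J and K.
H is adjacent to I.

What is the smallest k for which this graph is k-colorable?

3

The cycle F-C-G-E-K-F has odd length 5, so it cannot be 2-colored; at least 3 colors are needed.
3 colors suffice: color 1 → {D, E, F, H}; color 2 → {A, C, I, J, K}; color 3 → {B, G}. Every edge joins two different colors.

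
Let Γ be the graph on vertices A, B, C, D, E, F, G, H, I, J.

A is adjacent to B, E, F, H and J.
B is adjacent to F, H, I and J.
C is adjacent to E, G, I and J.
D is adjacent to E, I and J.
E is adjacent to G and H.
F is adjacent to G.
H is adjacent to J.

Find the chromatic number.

4

A, B, H, J form a clique, so at least 4 colors are needed.
One proper 4-coloring: A=blue, B=red, C=blue, D=blue, E=red, F=yellow, G=green, H=yellow, I=green, J=green. No two adjacent vertices share a color.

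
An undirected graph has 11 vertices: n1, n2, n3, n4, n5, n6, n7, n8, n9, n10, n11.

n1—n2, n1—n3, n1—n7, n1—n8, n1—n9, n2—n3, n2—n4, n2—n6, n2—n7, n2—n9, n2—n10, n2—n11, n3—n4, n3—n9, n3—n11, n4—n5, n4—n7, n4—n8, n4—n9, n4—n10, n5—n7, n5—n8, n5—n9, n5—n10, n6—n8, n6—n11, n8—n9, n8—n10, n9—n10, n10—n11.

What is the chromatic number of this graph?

5

n4, n5, n8, n9, n10 are mutually adjacent (a clique of size 5), so at least 5 colors are needed.
5 colors suffice: color 1 → {n2, n8}; color 2 → {n7, n9, n11}; color 3 → {n1, n4, n6}; color 4 → {n3, n10}; color 5 → {n5}. Every edge joins two different colors.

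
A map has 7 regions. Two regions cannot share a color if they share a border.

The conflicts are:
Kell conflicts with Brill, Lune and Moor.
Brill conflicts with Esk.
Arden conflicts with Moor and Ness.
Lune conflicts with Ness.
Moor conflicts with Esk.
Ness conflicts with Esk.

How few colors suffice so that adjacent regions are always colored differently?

3

The cycle Kell-Moor-Arden-Ness-Lune-Kell has odd length 5, so it cannot be 2-colored; at least 3 colors are needed.
3 colors suffice: color 1 → {Brill, Moor, Ness}; color 2 → {Kell, Arden, Esk}; color 3 → {Lune}. No two conflicting regions share a color.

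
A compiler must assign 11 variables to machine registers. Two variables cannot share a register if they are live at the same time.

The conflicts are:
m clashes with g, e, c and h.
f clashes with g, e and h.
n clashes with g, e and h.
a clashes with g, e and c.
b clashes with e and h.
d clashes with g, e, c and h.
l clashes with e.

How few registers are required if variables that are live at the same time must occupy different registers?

2

d and g conflict, so at least 2 registers are needed.
2 registers suffice: register 1 → {g, e, c, h}; register 2 → {m, f, n, a, b, d, l}. Every pair that conflicts lands in different registers.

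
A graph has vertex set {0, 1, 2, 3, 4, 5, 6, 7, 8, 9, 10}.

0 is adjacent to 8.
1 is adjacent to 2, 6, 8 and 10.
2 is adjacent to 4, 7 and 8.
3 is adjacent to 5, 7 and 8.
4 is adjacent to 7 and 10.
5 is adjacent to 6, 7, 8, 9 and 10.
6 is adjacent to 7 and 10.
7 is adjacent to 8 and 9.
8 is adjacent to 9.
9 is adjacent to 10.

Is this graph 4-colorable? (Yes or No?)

The chromatic number is 4. 3, 5, 7, 8 are mutually adjacent (a clique of size 4), so at least 4 colors are needed.
4 colors suffice: color red → {8, 10}; color blue → {0, 1, 7}; color green → {2, 5}; color yellow → {3, 4, 6, 9}.
That is already a proper 4-coloring.

Yes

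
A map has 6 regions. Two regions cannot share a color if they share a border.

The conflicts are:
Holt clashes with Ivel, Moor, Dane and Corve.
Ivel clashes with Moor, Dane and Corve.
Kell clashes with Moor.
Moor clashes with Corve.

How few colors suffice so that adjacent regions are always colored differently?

4

Holt, Ivel, Moor, Corve all conflict with each other, so at least 4 colors are needed.
4 colors suffice: Holt=3, Ivel=2, Kell=2, Moor=1, Dane=1, Corve=4. Every pair that conflicts lands in different colors.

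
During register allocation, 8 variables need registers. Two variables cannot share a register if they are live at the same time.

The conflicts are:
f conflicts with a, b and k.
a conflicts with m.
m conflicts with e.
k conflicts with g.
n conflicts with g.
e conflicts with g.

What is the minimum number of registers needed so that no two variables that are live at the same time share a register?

2

f and a conflict, so at least 2 registers are needed.
Using 2 registers: f=1, a=2, m=1, b=2, k=2, n=2, e=2, g=1. Every pair that conflicts lands in different registers.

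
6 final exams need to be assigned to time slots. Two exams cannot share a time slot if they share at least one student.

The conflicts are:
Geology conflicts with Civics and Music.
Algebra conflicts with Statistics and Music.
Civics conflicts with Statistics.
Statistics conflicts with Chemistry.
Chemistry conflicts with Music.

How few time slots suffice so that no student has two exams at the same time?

The cycle Chemistry-Music-Geology-Civics-Statistics-Chemistry has odd length 5, so it cannot be 2-colored; at least 3 time slots are needed.
A valid assignment using 3 time slots: Geology=2, Algebra=2, Civics=3, Statistics=1, Chemistry=2, Music=1. Every pair that conflicts lands in different time slots.

3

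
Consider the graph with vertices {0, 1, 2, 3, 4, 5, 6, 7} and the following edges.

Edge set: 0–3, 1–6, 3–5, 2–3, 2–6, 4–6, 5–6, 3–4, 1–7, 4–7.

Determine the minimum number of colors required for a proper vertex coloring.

2 and 3 are adjacent, so at least 2 colors are needed.
One proper 2-coloring: 0=blue, 1=blue, 2=blue, 3=red, 4=blue, 5=blue, 6=red, 7=red. Every edge joins two different colors.

2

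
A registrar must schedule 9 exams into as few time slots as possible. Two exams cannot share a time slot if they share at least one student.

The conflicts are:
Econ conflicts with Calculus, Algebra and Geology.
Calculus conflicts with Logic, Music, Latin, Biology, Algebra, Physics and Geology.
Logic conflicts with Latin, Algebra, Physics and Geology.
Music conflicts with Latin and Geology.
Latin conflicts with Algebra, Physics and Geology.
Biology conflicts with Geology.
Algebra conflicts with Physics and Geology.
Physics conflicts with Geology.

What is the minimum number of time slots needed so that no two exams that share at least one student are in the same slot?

Calculus, Logic, Latin, Algebra, Physics, Geology all conflict with each other, so at least 6 time slots are needed.
6 time slots suffice: time slot 1 → {Geology}; time slot 2 → {Calculus}; time slot 3 → {Econ, Latin, Biology}; time slot 4 → {Music, Algebra}; time slot 5 → {Physics}; time slot 6 → {Logic}. No two conflicting exams share a time slot.

6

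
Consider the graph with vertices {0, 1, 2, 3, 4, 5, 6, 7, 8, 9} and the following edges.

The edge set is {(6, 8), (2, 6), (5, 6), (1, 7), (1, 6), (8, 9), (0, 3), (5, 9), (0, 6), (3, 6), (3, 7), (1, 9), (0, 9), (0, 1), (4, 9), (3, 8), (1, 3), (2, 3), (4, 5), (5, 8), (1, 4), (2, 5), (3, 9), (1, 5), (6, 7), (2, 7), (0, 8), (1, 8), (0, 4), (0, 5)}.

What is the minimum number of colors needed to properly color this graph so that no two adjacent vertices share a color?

5

0, 1, 4, 5, 9 are pairwise adjacent (a clique of size 5), so at least 5 colors are needed.
5 colors suffice: color red → {1, 2}; color blue → {6, 9}; color green → {3, 5}; color yellow → {0, 7}; color purple → {4, 8}. Each edge has distinct colors on its endpoints.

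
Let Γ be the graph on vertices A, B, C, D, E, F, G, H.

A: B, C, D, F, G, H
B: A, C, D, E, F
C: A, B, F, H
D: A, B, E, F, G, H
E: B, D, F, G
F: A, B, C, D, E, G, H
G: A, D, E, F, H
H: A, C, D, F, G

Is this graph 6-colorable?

Yes

The chromatic number is 5. A, D, F, G, H are mutually adjacent (a clique of size 5), so at least 5 colors are needed.
5 colors suffice: color red → {F}; color blue → {A, E}; color green → {C, D}; color yellow → {B, G}; color purple → {H}.
Since 6 ≥ 5, a proper 6-coloring certainly exists.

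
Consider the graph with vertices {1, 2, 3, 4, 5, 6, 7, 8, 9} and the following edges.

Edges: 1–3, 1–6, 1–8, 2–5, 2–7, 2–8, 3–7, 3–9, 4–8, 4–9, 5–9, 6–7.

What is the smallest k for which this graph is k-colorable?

3

The cycle 2-8-4-9-5-2 has odd length 5, so it cannot be 2-colored; at least 3 colors are needed.
3 colors suffice: color a → {3, 5, 6, 8}; color b → {1, 2, 9}; color c → {4, 7}. Each edge has distinct colors on its endpoints.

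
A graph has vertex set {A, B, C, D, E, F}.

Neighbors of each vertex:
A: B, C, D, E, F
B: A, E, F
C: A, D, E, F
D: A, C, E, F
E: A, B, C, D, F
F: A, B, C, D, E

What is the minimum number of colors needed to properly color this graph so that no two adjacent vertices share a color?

5

A, C, D, E, F are mutually adjacent (a clique of size 5), so at least 5 colors are needed.
5 colors suffice: color red → {F}; color blue → {E}; color green → {A}; color yellow → {B, C}; color purple → {D}. No two adjacent vertices share a color.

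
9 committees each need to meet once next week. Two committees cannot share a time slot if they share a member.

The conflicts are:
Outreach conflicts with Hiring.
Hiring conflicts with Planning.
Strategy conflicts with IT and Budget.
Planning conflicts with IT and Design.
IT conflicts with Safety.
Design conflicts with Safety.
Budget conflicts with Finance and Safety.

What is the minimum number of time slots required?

2

Budget and Safety conflict, so at least 2 time slots are needed.
2 time slots suffice: time slot 1 → {Hiring, IT, Design, Budget}; time slot 2 → {Outreach, Strategy, Planning, Finance, Safety}. No two conflicting committees share a time slot.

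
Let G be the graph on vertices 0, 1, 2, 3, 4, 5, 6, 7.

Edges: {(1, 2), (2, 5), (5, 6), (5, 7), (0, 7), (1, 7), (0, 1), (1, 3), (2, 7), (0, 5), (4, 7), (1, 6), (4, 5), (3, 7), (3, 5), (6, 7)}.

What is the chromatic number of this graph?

1, 2, 7 are pairwise adjacent, so at least 3 colors are needed.
One proper 3-coloring: 0=green, 1=blue, 2=green, 3=green, 4=green, 5=blue, 6=green, 7=red. Every edge joins two different colors.

3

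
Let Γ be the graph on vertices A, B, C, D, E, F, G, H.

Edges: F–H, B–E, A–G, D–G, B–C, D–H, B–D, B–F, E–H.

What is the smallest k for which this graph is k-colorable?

2

A and G are adjacent, so at least 2 colors are needed.
2 colors suffice: color 1 → {B, G, H}; color 2 → {A, C, D, E, F}. No two adjacent vertices share a color.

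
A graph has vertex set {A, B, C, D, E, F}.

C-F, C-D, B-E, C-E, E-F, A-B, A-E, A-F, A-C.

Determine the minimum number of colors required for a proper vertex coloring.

4

A, C, E, F are pairwise adjacent (a clique of size 4), so at least 4 colors are needed.
One proper 4-coloring: A=red, B=blue, C=blue, D=red, E=green, F=yellow. Each edge has distinct colors on its endpoints.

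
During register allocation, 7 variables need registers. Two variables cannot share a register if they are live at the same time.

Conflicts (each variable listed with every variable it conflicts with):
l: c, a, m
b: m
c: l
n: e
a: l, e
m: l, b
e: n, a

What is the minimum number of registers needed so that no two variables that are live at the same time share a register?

2

l and m conflict, so at least 2 registers are needed.
2 registers suffice: register 1 → {l, b, e}; register 2 → {c, n, a, m}. Each listed conflict is separated.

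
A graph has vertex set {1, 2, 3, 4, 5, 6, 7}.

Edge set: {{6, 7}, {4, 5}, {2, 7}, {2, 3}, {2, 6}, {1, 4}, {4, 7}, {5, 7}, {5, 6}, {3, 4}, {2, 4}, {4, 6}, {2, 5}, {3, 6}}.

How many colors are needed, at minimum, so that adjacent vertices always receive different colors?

5

2, 4, 5, 6, 7 form a clique, so at least 5 colors are needed.
5 colors suffice: 1=blue, 2=blue, 3=yellow, 4=red, 5=purple, 6=green, 7=yellow. Each edge has distinct colors on its endpoints.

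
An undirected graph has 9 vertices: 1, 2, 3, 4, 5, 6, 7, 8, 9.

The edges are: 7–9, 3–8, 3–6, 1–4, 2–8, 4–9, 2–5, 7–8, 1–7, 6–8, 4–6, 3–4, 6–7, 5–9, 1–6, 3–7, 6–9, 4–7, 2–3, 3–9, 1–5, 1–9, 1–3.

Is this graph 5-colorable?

1, 3, 4, 6, 7, 9 are mutually adjacent (a clique of size 6), so at least 6 colors are needed.
So 5 colors are not enough.

No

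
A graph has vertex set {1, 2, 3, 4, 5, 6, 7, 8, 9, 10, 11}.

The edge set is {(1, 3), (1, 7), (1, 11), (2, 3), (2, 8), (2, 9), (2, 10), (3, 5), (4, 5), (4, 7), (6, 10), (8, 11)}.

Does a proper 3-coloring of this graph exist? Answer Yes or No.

Yes

The chromatic number is 3. The cycle 4-7-1-3-5-4 has odd length 5, so it cannot be 2-colored; at least 3 colors are needed.
One proper 3-coloring: 1=red, 2=red, 3=blue, 4=red, 5=green, 6=red, 7=blue, 8=green, 9=blue, 10=blue, 11=blue.
That is already a proper 3-coloring.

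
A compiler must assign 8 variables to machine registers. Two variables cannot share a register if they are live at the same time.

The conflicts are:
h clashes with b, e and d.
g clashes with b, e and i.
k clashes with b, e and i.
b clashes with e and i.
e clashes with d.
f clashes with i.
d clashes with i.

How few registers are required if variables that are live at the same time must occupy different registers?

h, e, d all conflict with each other, so at least 3 registers are needed.
Using 3 registers: h=3, g=3, k=3, b=2, e=1, f=2, d=2, i=1. No two conflicting variables share a register.

3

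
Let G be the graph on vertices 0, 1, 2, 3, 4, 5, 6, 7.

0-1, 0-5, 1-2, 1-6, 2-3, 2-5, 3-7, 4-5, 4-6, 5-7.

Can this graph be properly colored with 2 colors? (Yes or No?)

The cycle 5-0-1-6-4-5 has odd length 5, so it cannot be 2-colored; at least 3 colors are needed.
So 2 colors are not enough.

No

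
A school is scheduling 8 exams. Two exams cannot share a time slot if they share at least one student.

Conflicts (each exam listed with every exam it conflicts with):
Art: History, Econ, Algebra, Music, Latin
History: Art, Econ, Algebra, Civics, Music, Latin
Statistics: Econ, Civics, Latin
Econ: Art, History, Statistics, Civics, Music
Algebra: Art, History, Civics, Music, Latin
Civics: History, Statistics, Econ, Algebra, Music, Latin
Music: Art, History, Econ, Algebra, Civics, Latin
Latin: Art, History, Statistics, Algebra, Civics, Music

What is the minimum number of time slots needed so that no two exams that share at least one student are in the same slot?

Art, History, Algebra, Music, Latin are mutually in conflict, so at least 5 time slots are needed.
Using 5 time slots: Art=2, History=3, Statistics=1, Econ=4, Algebra=5, Civics=2, Music=1, Latin=4. Each listed conflict is separated.

5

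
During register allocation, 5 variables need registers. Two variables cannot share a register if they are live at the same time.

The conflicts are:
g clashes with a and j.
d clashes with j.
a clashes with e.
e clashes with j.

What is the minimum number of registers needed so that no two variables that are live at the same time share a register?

2

g and j conflict, so at least 2 registers are needed.
2 registers suffice: register 1 → {a, j}; register 2 → {g, d, e}. Each listed conflict is separated.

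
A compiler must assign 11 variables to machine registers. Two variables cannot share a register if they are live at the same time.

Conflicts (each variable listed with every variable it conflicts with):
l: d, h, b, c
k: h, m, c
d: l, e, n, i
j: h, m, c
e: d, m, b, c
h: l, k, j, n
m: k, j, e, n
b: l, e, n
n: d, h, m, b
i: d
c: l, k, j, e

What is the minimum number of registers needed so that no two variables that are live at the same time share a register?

2

j and m conflict, so at least 2 registers are needed.
2 registers suffice: register 1 → {l, k, j, e, n, i}; register 2 → {d, h, m, b, c}. No two conflicting variables share a register.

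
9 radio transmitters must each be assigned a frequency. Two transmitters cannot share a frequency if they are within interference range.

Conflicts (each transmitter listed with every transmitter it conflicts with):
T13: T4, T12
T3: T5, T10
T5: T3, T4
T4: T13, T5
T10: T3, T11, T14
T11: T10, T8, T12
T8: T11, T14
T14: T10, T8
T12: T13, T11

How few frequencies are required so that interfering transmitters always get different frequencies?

3

The cycle T10-T3-T5-T4-T13-T12-T11-T10 has odd length 7, so it cannot be 2-colored; at least 3 frequencies are needed.
3 frequencies suffice: frequency 1 → {T4, T10, T8, T12}; frequency 2 → {T13, T3, T11, T14}; frequency 3 → {T5}. Each listed conflict is separated.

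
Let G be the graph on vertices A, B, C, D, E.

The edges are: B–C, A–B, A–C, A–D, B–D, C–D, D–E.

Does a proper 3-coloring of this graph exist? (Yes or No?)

No

A, B, C, D form a clique, so at least 4 colors are needed.
So 3 colors are not enough.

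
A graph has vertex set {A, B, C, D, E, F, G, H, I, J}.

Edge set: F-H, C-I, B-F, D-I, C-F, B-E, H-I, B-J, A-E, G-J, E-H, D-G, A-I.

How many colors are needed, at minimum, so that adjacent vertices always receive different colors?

3

The cycle G-D-I-H-F-B-J-G has odd length 7, so it cannot be 2-colored; at least 3 colors are needed.
3 colors suffice: color 1 → {E, F, I, J}; color 2 → {A, B, C, G, H}; color 3 → {D}. Every edge joins two different colors.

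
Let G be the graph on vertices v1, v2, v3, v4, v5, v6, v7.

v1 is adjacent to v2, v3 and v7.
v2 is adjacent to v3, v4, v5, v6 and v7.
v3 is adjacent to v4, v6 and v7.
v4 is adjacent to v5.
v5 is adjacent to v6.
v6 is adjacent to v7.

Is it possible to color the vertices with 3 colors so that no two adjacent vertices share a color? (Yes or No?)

No

v1, v2, v3, v7 form a clique, so at least 4 colors are needed.
So 3 colors are not enough.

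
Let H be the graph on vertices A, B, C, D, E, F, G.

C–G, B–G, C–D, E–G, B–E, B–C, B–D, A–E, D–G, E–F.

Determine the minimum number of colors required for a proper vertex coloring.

4

B, C, D, G are pairwise adjacent (a clique of size 4), so at least 4 colors are needed.
A valid assignment using 4 colors: A=red, B=red, C=yellow, D=blue, E=blue, F=red, G=green. No two adjacent vertices share a color.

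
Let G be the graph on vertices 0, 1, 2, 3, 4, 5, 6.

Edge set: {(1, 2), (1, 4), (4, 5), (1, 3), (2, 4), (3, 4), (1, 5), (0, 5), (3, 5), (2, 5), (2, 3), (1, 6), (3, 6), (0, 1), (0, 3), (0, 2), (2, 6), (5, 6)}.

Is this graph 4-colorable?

1, 2, 3, 4, 5 are mutually adjacent (a clique of size 5), so at least 5 colors are needed.
So 4 colors are not enough.

No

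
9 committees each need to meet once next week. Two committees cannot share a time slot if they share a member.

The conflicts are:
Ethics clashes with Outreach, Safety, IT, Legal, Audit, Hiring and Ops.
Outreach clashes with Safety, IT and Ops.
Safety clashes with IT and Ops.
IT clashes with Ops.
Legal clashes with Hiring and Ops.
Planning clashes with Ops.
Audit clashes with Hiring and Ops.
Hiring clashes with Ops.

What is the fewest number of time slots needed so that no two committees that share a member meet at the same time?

Ethics, Outreach, Safety, IT, Ops are mutually in conflict, so at least 5 time slots are needed.
5 time slots suffice: Ethics=2, Outreach=5, Safety=3, IT=4, Legal=4, Planning=2, Audit=4, Hiring=3, Ops=1. No two conflicting committees share a time slot.

5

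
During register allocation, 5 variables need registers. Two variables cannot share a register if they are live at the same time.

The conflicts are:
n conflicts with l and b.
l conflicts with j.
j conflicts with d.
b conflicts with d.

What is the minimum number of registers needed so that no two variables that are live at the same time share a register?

The cycle j-l-n-b-d-j has odd length 5, so it cannot be 2-colored; at least 3 registers are needed.
3 registers suffice: n=1, l=2, j=1, b=3, d=2. Each listed conflict is separated.

3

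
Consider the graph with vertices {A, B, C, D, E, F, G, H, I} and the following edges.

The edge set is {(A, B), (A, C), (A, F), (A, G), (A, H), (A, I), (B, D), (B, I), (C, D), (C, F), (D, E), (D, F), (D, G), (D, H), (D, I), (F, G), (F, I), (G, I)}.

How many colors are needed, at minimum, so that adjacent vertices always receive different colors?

4

D, F, G, I form a clique, so at least 4 colors are needed.
4 colors suffice: color red → {A, D}; color blue → {B, E, F, H}; color green → {C, I}; color yellow → {G}. No two adjacent vertices share a color.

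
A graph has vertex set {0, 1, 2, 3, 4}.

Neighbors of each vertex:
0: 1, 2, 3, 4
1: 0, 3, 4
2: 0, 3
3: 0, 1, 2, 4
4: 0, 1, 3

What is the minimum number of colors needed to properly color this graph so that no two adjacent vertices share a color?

4

0, 1, 3, 4 are pairwise adjacent (a clique of size 4), so at least 4 colors are needed.
4 colors suffice: color red → {3}; color blue → {0}; color green → {1, 2}; color yellow → {4}. Each edge has distinct colors on its endpoints.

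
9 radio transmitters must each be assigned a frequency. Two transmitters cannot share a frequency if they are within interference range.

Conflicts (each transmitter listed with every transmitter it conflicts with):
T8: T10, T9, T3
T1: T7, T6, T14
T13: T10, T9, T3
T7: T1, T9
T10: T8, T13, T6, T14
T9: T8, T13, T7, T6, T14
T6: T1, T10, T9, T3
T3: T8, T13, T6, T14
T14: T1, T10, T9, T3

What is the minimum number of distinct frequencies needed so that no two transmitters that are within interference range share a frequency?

2

T13 and T3 conflict, so at least 2 frequencies are needed.
2 frequencies suffice: frequency 1 → {T1, T10, T9, T3}; frequency 2 → {T8, T13, T7, T6, T14}. Each listed conflict is separated.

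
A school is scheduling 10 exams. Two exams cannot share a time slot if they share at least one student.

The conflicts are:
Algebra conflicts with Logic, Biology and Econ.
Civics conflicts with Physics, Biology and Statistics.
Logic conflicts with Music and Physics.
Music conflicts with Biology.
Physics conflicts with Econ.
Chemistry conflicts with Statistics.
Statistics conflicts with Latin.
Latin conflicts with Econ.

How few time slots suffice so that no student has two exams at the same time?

3

The cycle Biology-Algebra-Logic-Physics-Civics-Biology has odd length 5, so it cannot be 2-colored; at least 3 time slots are needed.
3 time slots suffice: time slot 1 → {Logic, Biology, Statistics, Econ}; time slot 2 → {Algebra, Civics, Music, Chemistry, Latin}; time slot 3 → {Physics}. Each listed conflict is separated.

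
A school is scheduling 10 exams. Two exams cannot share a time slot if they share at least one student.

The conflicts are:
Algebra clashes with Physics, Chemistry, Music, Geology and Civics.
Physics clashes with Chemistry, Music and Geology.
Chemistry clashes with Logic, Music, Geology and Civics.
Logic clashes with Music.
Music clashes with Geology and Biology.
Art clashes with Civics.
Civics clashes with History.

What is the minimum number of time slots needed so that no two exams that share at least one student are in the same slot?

5

Algebra, Physics, Chemistry, Music, Geology pairwise conflict, so at least 5 time slots are needed.
5 time slots suffice: time slot 1 → {Chemistry, Art, Biology, History}; time slot 2 → {Music, Civics}; time slot 3 → {Algebra, Logic}; time slot 4 → {Physics}; time slot 5 → {Geology}. Each listed conflict is separated.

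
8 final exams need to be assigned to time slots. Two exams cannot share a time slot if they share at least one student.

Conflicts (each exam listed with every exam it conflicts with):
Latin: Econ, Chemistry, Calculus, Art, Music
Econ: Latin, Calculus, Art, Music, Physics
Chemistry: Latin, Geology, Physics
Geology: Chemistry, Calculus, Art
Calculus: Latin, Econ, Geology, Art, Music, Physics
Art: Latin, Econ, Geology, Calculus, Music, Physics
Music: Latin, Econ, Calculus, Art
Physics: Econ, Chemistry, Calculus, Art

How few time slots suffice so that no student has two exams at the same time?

Latin, Econ, Calculus, Art, Music all conflict with each other, so at least 5 time slots are needed.
5 time slots suffice: time slot 1 → {Chemistry, Art}; time slot 2 → {Calculus}; time slot 3 → {Econ, Geology}; time slot 4 → {Latin, Physics}; time slot 5 → {Music}. No two conflicting exams share a time slot.

5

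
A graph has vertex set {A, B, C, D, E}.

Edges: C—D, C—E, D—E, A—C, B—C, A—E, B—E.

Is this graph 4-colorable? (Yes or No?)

The chromatic number is 3. A, C, E form a triangle, so at least 3 colors are needed.
A valid assignment using 3 colors: A=3, B=3, C=2, D=3, E=1.
Since 4 ≥ 3, a proper 4-coloring certainly exists.

Yes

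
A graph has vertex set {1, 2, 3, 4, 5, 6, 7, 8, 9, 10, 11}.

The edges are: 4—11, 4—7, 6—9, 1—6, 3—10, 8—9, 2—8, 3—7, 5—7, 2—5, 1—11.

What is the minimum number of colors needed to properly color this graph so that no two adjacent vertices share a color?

The cycle 6-1-11-4-7-5-2-8-9-6 has odd length 9, so it cannot be 2-colored; at least 3 colors are needed.
3 colors suffice: 1=blue, 2=green, 3=blue, 4=blue, 5=blue, 6=red, 7=red, 8=red, 9=blue, 10=red, 11=red. Every edge joins two different colors.

3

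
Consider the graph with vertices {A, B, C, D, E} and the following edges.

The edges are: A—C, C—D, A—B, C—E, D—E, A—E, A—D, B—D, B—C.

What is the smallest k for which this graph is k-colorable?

4

A, B, C, D are pairwise adjacent (a clique of size 4), so at least 4 colors are needed.
A valid assignment using 4 colors: A=2, B=4, C=3, D=1, E=4. Each edge has distinct colors on its endpoints.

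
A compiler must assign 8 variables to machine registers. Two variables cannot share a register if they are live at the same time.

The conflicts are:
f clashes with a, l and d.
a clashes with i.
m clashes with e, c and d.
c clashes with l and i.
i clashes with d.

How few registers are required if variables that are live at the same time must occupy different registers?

3

The cycle f-d-m-c-l-f has odd length 5, so it cannot be 2-colored; at least 3 registers are needed.
3 registers suffice: register 1 → {f, m, i}; register 2 → {a, e, c, d}; register 3 → {l}. Each listed conflict is separated.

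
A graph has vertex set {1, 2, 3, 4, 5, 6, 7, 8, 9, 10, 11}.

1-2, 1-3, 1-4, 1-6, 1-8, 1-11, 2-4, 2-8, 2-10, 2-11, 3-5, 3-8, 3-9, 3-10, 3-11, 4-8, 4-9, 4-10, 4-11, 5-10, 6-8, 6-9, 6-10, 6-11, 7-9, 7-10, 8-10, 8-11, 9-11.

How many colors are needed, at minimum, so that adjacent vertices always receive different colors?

5

1, 2, 4, 8, 11 are pairwise adjacent (a clique of size 5), so at least 5 colors are needed.
One proper 5-coloring: 1=yellow, 2=purple, 3=green, 4=green, 5=red, 6=green, 7=green, 8=red, 9=red, 10=blue, 11=blue. Every edge joins two different colors.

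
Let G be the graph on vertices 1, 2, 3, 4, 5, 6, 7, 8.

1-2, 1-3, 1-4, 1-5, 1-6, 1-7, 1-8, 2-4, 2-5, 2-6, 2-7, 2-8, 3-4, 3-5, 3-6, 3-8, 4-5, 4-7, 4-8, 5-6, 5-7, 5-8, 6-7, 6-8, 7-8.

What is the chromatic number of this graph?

1, 2, 4, 5, 7, 8 are mutually adjacent (a clique of size 6), so at least 6 colors are needed.
6 colors suffice: color a → {8}; color b → {5}; color c → {1}; color d → {4, 6}; color e → {3, 7}; color f → {2}. No two adjacent vertices share a color.

6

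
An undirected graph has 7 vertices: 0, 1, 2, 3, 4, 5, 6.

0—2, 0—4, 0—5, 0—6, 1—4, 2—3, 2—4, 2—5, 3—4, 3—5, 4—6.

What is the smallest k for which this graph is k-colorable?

2, 3, 5 form a triangle, so at least 3 colors are needed.
A valid assignment using 3 colors: 0=green, 1=blue, 2=blue, 3=green, 4=red, 5=red, 6=blue. Each edge has distinct colors on its endpoints.

3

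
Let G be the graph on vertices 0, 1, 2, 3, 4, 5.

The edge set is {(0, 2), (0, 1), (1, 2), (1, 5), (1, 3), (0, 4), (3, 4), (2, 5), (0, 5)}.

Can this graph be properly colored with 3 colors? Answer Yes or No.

0, 1, 2, 5 are pairwise adjacent (a clique of size 4), so at least 4 colors are needed.
So 3 colors are not enough.

No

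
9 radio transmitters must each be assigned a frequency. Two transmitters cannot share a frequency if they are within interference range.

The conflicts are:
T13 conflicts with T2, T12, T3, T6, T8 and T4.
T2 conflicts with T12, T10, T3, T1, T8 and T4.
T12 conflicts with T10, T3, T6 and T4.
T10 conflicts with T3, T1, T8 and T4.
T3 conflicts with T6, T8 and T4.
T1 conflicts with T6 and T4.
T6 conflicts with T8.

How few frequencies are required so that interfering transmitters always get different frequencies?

5

T2, T12, T10, T3, T4 are mutually in conflict, so at least 5 frequencies are needed.
Using 5 frequencies: T13=4, T2=2, T12=5, T10=4, T3=1, T1=1, T6=2, T8=3, T4=3. Each listed conflict is separated.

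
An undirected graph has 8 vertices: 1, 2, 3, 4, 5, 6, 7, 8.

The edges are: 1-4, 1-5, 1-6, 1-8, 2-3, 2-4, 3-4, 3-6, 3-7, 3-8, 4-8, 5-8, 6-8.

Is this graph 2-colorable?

2, 3, 4 are mutually adjacent, so at least 3 colors are needed.
So 2 colors are not enough.

No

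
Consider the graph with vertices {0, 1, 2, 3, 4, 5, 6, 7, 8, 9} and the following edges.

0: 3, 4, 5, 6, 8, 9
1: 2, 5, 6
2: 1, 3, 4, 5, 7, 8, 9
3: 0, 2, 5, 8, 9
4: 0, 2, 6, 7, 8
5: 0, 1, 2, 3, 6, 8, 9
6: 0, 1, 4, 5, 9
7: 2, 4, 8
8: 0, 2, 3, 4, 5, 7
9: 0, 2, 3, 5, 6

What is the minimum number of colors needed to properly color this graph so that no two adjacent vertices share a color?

2, 4, 7, 8 are pairwise adjacent (a clique of size 4), so at least 4 colors are needed.
A valid assignment using 4 colors: 0=red, 1=green, 2=red, 3=yellow, 4=blue, 5=blue, 6=yellow, 7=yellow, 8=green, 9=green. Each edge has distinct colors on its endpoints.

4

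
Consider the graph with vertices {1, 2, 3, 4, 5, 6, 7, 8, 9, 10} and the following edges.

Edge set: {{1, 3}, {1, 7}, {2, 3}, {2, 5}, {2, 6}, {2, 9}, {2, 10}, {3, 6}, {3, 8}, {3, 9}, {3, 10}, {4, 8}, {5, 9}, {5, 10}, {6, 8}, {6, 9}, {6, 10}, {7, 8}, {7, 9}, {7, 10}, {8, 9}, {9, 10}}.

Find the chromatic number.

5

2, 3, 6, 9, 10 form a clique, so at least 5 colors are needed.
5 colors suffice: color a → {1, 4, 9}; color b → {3, 5, 7}; color c → {8, 10}; color d → {6}; color e → {2}. Every edge joins two different colors.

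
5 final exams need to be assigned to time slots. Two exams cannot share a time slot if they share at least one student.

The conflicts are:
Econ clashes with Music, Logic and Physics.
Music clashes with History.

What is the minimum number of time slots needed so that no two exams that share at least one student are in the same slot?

2

Music and History conflict, so at least 2 time slots are needed.
2 time slots suffice: time slot 1 → {Econ, History}; time slot 2 → {Music, Logic, Physics}. Every pair that conflicts lands in different time slots.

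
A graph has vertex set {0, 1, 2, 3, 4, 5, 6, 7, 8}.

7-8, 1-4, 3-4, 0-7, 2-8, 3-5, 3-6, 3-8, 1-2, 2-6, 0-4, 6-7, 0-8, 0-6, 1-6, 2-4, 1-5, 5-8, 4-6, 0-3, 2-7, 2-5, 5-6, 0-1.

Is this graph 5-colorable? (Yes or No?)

The chromatic number is 4. 0, 3, 4, 6 are mutually adjacent (a clique of size 4), so at least 4 colors are needed.
4 colors suffice: 0=blue, 1=green, 2=blue, 3=green, 4=yellow, 5=yellow, 6=red, 7=green, 8=red.
Since 5 ≥ 4, a proper 5-coloring certainly exists.

Yes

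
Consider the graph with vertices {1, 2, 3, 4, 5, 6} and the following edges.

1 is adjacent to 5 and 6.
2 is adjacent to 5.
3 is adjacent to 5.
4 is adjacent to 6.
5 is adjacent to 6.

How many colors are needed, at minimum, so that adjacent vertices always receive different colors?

1, 5, 6 form a triangle, so at least 3 colors are needed.
3 colors suffice: 1=c, 2=b, 3=b, 4=a, 5=a, 6=b. Each edge has distinct colors on its endpoints.

3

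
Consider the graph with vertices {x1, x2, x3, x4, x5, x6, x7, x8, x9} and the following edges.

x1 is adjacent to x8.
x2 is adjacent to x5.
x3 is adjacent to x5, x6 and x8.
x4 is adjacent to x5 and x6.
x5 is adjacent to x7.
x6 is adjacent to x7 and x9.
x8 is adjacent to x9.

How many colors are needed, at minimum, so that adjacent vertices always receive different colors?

x2 and x5 are adjacent, so at least 2 colors are needed.
2 colors suffice: color 1 → {x5, x6, x8}; color 2 → {x1, x2, x3, x4, x7, x9}. Every edge joins two different colors.

2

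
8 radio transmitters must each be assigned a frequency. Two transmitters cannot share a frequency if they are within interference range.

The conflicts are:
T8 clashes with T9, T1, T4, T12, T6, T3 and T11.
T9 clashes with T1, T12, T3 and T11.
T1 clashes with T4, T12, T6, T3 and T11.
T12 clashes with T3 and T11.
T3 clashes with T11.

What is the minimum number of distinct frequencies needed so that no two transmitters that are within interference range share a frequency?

T8, T9, T1, T12, T3, T11 pairwise conflict, so at least 6 frequencies are needed.
6 frequencies suffice: frequency 1 → {T8}; frequency 2 → {T1}; frequency 3 → {T4, T6, T3}; frequency 4 → {T12}; frequency 5 → {T9}; frequency 6 → {T11}. No two conflicting transmitters share a frequency.

6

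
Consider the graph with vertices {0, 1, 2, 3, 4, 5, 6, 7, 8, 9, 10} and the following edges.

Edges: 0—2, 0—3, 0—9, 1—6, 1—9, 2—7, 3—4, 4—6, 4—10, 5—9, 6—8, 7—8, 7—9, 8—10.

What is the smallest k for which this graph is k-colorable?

3

The cycle 9-7-8-6-1-9 has odd length 5, so it cannot be 2-colored; at least 3 colors are needed.
3 colors suffice: color a → {2, 4, 8, 9}; color b → {0, 5, 6, 7, 10}; color c → {1, 3}. Each edge has distinct colors on its endpoints.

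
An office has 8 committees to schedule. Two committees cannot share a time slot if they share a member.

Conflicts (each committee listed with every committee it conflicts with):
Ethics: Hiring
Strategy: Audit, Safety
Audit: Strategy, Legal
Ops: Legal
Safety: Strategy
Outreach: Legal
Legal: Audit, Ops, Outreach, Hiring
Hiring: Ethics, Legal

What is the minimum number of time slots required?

2

Ops and Legal conflict, so at least 2 time slots are needed.
A valid assignment using 2 time slots: Ethics=1, Strategy=1, Audit=2, Ops=2, Safety=2, Outreach=2, Legal=1, Hiring=2. No two conflicting committees share a time slot.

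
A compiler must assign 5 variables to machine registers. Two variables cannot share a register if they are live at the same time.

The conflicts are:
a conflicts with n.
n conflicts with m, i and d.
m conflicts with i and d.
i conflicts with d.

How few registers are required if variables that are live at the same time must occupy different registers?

n, m, i, d all conflict with each other, so at least 4 registers are needed.
4 registers suffice: a=2, n=1, m=2, i=4, d=3. Each listed conflict is separated.

4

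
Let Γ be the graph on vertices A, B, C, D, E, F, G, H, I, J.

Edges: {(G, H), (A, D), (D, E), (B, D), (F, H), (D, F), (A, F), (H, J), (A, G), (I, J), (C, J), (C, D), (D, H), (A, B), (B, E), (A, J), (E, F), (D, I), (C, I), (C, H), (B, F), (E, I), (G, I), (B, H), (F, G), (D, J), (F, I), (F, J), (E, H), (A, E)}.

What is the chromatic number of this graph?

5

B, D, E, F, H are pairwise adjacent (a clique of size 5), so at least 5 colors are needed.
5 colors suffice: color 1 → {D, G}; color 2 → {C, F}; color 3 → {A, H, I}; color 4 → {E, J}; color 5 → {B}. No two adjacent vertices share a color.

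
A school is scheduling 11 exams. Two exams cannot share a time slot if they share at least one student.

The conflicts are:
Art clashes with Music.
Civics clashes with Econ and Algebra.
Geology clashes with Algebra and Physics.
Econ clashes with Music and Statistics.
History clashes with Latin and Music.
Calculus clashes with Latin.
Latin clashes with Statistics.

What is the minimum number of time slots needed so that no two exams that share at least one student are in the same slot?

The cycle Latin-Statistics-Econ-Music-History-Latin has odd length 5, so it cannot be 2-colored; at least 3 time slots are needed.
Using 3 time slots: Art=1, Civics=2, Geology=2, Econ=1, History=3, Algebra=1, Calculus=2, Physics=1, Latin=1, Music=2, Statistics=2. Each listed conflict is separated.

3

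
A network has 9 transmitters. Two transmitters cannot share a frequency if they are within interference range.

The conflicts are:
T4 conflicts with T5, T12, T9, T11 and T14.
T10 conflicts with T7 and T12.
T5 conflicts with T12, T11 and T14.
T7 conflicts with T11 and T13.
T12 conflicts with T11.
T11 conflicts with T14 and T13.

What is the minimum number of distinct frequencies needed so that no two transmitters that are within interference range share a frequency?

4

T4, T5, T11, T14 are mutually in conflict, so at least 4 frequencies are needed.
4 frequencies suffice: T4=2, T10=1, T5=3, T7=2, T12=4, T9=1, T11=1, T14=4, T13=3. No two conflicting transmitters share a frequency.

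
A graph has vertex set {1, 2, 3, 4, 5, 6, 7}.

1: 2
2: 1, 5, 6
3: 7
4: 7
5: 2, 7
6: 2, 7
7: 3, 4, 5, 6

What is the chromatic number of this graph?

3 and 7 are adjacent, so at least 2 colors are needed.
2 colors suffice: color red → {2, 7}; color blue → {1, 3, 4, 5, 6}. No two adjacent vertices share a color.

2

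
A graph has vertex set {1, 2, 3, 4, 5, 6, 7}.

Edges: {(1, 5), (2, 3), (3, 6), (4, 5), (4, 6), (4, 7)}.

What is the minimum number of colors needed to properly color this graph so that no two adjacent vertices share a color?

2

1 and 5 are adjacent, so at least 2 colors are needed.
2 colors suffice: color red → {1, 3, 4}; color blue → {2, 5, 6, 7}. No two adjacent vertices share a color.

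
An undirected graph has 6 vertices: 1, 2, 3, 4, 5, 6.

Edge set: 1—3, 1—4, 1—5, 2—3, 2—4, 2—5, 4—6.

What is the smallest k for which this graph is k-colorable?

1 and 4 are adjacent, so at least 2 colors are needed.
2 colors suffice: color red → {3, 4, 5}; color blue → {1, 2, 6}. Every edge joins two different colors.

2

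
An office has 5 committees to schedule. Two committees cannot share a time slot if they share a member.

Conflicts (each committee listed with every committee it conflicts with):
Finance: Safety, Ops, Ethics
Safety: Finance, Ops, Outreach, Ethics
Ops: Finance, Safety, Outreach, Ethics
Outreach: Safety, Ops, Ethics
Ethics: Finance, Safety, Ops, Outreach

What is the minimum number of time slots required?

Finance, Safety, Ops, Ethics pairwise conflict, so at least 4 time slots are needed.
4 time slots suffice: time slot 1 → {Ops}; time slot 2 → {Safety}; time slot 3 → {Ethics}; time slot 4 → {Finance, Outreach}. Each listed conflict is separated.

4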